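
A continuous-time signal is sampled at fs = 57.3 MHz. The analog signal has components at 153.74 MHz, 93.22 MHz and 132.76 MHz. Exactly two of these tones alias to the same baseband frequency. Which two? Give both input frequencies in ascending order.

132.76 MHz, 153.74 MHz

fs/2 = 28.65 MHz.
153.74 MHz mod fs = 39.14 MHz.
39.14 MHz > fs/2 = 28.65 MHz, folds to fs − 39.14 MHz = 18.16 MHz.
93.22 MHz mod fs = 35.92 MHz.
35.92 MHz > fs/2 = 28.65 MHz, folds to fs − 35.92 MHz = 21.38 MHz.
132.76 MHz mod fs = 18.16 MHz.
18.16 MHz ≤ fs/2 = 28.65 MHz, appears at 18.16 MHz.
132.76 MHz and 153.74 MHz both map to 18.16 MHz.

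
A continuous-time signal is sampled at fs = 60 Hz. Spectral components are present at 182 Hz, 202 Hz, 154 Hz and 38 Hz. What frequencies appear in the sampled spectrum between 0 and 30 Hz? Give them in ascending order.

fs/2 = 30 Hz.
182 Hz mod fs = 2 Hz.
2 Hz ≤ fs/2 = 30 Hz, appears at 2 Hz.
202 Hz mod fs = 22 Hz.
22 Hz ≤ fs/2 = 30 Hz, appears at 22 Hz.
154 Hz mod fs = 34 Hz.
34 Hz > fs/2 = 30 Hz, folds to fs − 34 Hz = 26 Hz.
38 Hz > fs/2 = 30 Hz, folds to fs − 38 Hz = 22 Hz.
Distinct values: {2 Hz, 22 Hz, 26 Hz}.

2 Hz, 22 Hz, 26 Hz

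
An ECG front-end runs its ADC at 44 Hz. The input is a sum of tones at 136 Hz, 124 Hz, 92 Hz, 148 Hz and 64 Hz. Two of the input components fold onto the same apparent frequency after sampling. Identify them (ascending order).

fs/2 = 22 Hz.
136 Hz mod fs = 4 Hz.
4 Hz ≤ fs/2 = 22 Hz, appears at 4 Hz.
124 Hz mod fs = 36 Hz.
36 Hz > fs/2 = 22 Hz, folds to fs − 36 Hz = 8 Hz.
92 Hz mod fs = 4 Hz.
4 Hz ≤ fs/2 = 22 Hz, appears at 4 Hz.
148 Hz mod fs = 16 Hz.
16 Hz ≤ fs/2 = 22 Hz, appears at 16 Hz.
64 Hz mod fs = 20 Hz.
20 Hz ≤ fs/2 = 22 Hz, appears at 20 Hz.
92 Hz and 136 Hz both map to 4 Hz.

92 Hz, 136 Hz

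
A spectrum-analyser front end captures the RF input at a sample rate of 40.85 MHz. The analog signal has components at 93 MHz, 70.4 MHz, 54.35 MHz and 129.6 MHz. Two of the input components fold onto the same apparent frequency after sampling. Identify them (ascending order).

fs/2 = 20.425 MHz.
93 MHz mod fs = 11.3 MHz.
11.3 MHz ≤ fs/2 = 20.425 MHz, appears at 11.3 MHz.
70.4 MHz mod fs = 29.55 MHz.
29.55 MHz > fs/2 = 20.425 MHz, folds to fs − 29.55 MHz = 11.3 MHz.
54.35 MHz mod fs = 13.5 MHz.
13.5 MHz ≤ fs/2 = 20.425 MHz, appears at 13.5 MHz.
129.6 MHz mod fs = 7.05 MHz.
7.05 MHz ≤ fs/2 = 20.425 MHz, appears at 7.05 MHz.
70.4 MHz and 93 MHz both map to 11.3 MHz.

70.4 MHz, 93 MHz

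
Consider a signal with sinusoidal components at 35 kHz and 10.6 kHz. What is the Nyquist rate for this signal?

70 kHz

Highest-frequency component: 35 kHz.
Nyquist rate = 2 × 35 kHz = 70 kHz.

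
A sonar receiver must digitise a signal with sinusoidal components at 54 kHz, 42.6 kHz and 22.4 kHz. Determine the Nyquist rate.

Highest-frequency component: 54 kHz.
Nyquist rate = 2 × 54 kHz = 108 kHz.

108 kHz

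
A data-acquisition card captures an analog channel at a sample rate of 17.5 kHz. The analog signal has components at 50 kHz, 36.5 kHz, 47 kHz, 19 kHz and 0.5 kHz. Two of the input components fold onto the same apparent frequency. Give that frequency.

1.5 kHz

fs/2 = 8.75 kHz.
50 kHz mod fs = 15 kHz.
15 kHz > fs/2 = 8.75 kHz, folds to fs − 15 kHz = 2.5 kHz.
36.5 kHz mod fs = 1.5 kHz.
1.5 kHz ≤ fs/2 = 8.75 kHz, appears at 1.5 kHz.
47 kHz mod fs = 12 kHz.
12 kHz > fs/2 = 8.75 kHz, folds to fs − 12 kHz = 5.5 kHz.
19 kHz mod fs = 1.5 kHz.
1.5 kHz ≤ fs/2 = 8.75 kHz, appears at 1.5 kHz.
0.5 kHz ≤ fs/2 = 8.75 kHz, passes unchanged.
19 kHz and 36.5 kHz both map to 1.5 kHz.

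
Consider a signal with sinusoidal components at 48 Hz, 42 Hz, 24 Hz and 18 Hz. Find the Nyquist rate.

Highest-frequency component: 48 Hz.
Nyquist rate = 2 × 48 Hz = 96 Hz.

96 Hz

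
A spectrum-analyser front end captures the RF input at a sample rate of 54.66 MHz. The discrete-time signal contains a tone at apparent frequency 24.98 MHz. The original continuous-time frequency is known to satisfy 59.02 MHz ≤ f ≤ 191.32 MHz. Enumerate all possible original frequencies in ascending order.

79.64 MHz, 84.34 MHz, 134.3 MHz, 139 MHz, 188.96 MHz

Frequencies that alias to 24.98 MHz are k·fs ± 24.98 MHz for integer k ≥ 0.
k=0: 24.98 MHz.
k=1: 29.68 MHz, 79.64 MHz.
k=2: 84.34 MHz, 134.3 MHz.
k=3: 139 MHz, 188.96 MHz.
k=4: 193.66 MHz, 243.62 MHz.
Within [59.02 MHz, 191.32 MHz]: 79.64 MHz, 84.34 MHz, 134.3 MHz, 139 MHz, 188.96 MHz.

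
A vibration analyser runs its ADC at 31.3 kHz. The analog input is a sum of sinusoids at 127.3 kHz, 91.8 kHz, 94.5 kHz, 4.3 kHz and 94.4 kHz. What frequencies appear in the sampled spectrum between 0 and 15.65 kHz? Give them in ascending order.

0.5 kHz, 0.6 kHz, 2.1 kHz, 4.3 kHz

fs/2 = 15.65 kHz.
127.3 kHz mod fs = 2.1 kHz.
2.1 kHz ≤ fs/2 = 15.65 kHz, appears at 2.1 kHz.
91.8 kHz mod fs = 29.2 kHz.
29.2 kHz > fs/2 = 15.65 kHz, folds to fs − 29.2 kHz = 2.1 kHz.
94.5 kHz mod fs = 0.6 kHz.
0.6 kHz ≤ fs/2 = 15.65 kHz, appears at 0.6 kHz.
4.3 kHz ≤ fs/2 = 15.65 kHz, passes unchanged.
94.4 kHz mod fs = 0.5 kHz.
0.5 kHz ≤ fs/2 = 15.65 kHz, appears at 0.5 kHz.
Distinct values: {0.5 kHz, 0.6 kHz, 2.1 kHz, 4.3 kHz}.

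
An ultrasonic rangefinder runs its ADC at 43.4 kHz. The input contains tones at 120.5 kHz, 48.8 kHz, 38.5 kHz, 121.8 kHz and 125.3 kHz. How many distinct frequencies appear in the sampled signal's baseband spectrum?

4

fs/2 = 21.7 kHz.
120.5 kHz mod fs = 33.7 kHz.
33.7 kHz > fs/2 = 21.7 kHz, folds to fs − 33.7 kHz = 9.7 kHz.
48.8 kHz mod fs = 5.4 kHz.
5.4 kHz ≤ fs/2 = 21.7 kHz, appears at 5.4 kHz.
38.5 kHz > fs/2 = 21.7 kHz, folds to fs − 38.5 kHz = 4.9 kHz.
121.8 kHz mod fs = 35 kHz.
35 kHz > fs/2 = 21.7 kHz, folds to fs − 35 kHz = 8.4 kHz.
125.3 kHz mod fs = 38.5 kHz.
38.5 kHz > fs/2 = 21.7 kHz, folds to fs − 38.5 kHz = 4.9 kHz.
Distinct values: {4.9 kHz, 5.4 kHz, 8.4 kHz, 9.7 kHz} → 4.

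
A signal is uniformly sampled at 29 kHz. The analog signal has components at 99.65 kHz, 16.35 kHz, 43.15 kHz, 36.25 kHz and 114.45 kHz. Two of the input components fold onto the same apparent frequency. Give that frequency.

12.65 kHz

fs/2 = 14.5 kHz.
99.65 kHz mod fs = 12.65 kHz.
12.65 kHz ≤ fs/2 = 14.5 kHz, appears at 12.65 kHz.
16.35 kHz > fs/2 = 14.5 kHz, folds to fs − 16.35 kHz = 12.65 kHz.
43.15 kHz mod fs = 14.15 kHz.
14.15 kHz ≤ fs/2 = 14.5 kHz, appears at 14.15 kHz.
36.25 kHz mod fs = 7.25 kHz.
7.25 kHz ≤ fs/2 = 14.5 kHz, appears at 7.25 kHz.
114.45 kHz mod fs = 27.45 kHz.
27.45 kHz > fs/2 = 14.5 kHz, folds to fs − 27.45 kHz = 1.55 kHz.
16.35 kHz and 99.65 kHz both map to 12.65 kHz.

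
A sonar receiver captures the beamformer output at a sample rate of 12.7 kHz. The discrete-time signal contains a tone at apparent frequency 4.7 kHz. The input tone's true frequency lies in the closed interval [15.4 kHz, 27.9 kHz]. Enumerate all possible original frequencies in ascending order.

17.4 kHz, 20.7 kHz

Frequencies that alias to 4.7 kHz are k·fs ± 4.7 kHz for integer k ≥ 0.
k=0: 4.7 kHz.
k=1: 8 kHz, 17.4 kHz.
k=2: 20.7 kHz, 30.1 kHz.
k=3: 33.4 kHz, 42.8 kHz.
Within [15.4 kHz, 27.9 kHz]: 17.4 kHz, 20.7 kHz.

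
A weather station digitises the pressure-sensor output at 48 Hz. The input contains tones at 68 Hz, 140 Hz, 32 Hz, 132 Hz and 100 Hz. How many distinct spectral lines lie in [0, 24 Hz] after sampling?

4

fs/2 = 24 Hz.
68 Hz mod fs = 20 Hz.
20 Hz ≤ fs/2 = 24 Hz, appears at 20 Hz.
140 Hz mod fs = 44 Hz.
44 Hz > fs/2 = 24 Hz, folds to fs − 44 Hz = 4 Hz.
32 Hz > fs/2 = 24 Hz, folds to fs − 32 Hz = 16 Hz.
132 Hz mod fs = 36 Hz.
36 Hz > fs/2 = 24 Hz, folds to fs − 36 Hz = 12 Hz.
100 Hz mod fs = 4 Hz.
4 Hz ≤ fs/2 = 24 Hz, appears at 4 Hz.
Distinct values: {4 Hz, 12 Hz, 16 Hz, 20 Hz} → 4.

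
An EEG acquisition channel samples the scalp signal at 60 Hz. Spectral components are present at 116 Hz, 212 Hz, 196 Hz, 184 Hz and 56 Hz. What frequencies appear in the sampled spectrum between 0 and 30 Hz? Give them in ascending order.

fs/2 = 30 Hz.
116 Hz mod fs = 56 Hz.
56 Hz > fs/2 = 30 Hz, folds to fs − 56 Hz = 4 Hz.
212 Hz mod fs = 32 Hz.
32 Hz > fs/2 = 30 Hz, folds to fs − 32 Hz = 28 Hz.
196 Hz mod fs = 16 Hz.
16 Hz ≤ fs/2 = 30 Hz, appears at 16 Hz.
184 Hz mod fs = 4 Hz.
4 Hz ≤ fs/2 = 30 Hz, appears at 4 Hz.
56 Hz > fs/2 = 30 Hz, folds to fs − 56 Hz = 4 Hz.
Distinct values: {4 Hz, 16 Hz, 28 Hz}.

4 Hz, 16 Hz, 28 Hz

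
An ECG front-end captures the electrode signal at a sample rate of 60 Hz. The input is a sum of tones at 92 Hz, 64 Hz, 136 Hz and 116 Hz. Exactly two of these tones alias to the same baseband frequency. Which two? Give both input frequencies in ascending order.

64 Hz, 116 Hz

fs/2 = 30 Hz.
92 Hz mod fs = 32 Hz.
32 Hz > fs/2 = 30 Hz, folds to fs − 32 Hz = 28 Hz.
64 Hz mod fs = 4 Hz.
4 Hz ≤ fs/2 = 30 Hz, appears at 4 Hz.
136 Hz mod fs = 16 Hz.
16 Hz ≤ fs/2 = 30 Hz, appears at 16 Hz.
116 Hz mod fs = 56 Hz.
56 Hz > fs/2 = 30 Hz, folds to fs − 56 Hz = 4 Hz.
64 Hz and 116 Hz both map to 4 Hz.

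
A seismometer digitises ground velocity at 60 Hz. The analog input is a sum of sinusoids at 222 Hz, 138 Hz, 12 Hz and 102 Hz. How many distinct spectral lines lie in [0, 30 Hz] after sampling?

fs/2 = 30 Hz.
222 Hz mod fs = 42 Hz.
42 Hz > fs/2 = 30 Hz, folds to fs − 42 Hz = 18 Hz.
138 Hz mod fs = 18 Hz.
18 Hz ≤ fs/2 = 30 Hz, appears at 18 Hz.
12 Hz ≤ fs/2 = 30 Hz, passes unchanged.
102 Hz mod fs = 42 Hz.
42 Hz > fs/2 = 30 Hz, folds to fs − 42 Hz = 18 Hz.
Distinct values: {12 Hz, 18 Hz} → 2.

2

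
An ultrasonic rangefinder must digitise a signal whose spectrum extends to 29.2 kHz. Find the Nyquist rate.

Nyquist rate = 2 × 29.2 kHz = 58.4 kHz.

58.4 kHz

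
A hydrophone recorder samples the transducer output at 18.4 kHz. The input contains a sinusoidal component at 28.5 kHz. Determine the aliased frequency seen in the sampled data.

28.5 kHz mod fs = 10.1 kHz.
10.1 kHz > fs/2 = 9.2 kHz, folds to fs − 10.1 kHz = 8.3 kHz.

8.3 kHz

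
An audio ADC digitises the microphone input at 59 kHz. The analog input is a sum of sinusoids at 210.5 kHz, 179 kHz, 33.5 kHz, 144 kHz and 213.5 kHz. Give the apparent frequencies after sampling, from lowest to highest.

2 kHz, 22.5 kHz, 25.5 kHz, 26 kHz

fs/2 = 29.5 kHz.
210.5 kHz mod fs = 33.5 kHz.
33.5 kHz > fs/2 = 29.5 kHz, folds to fs − 33.5 kHz = 25.5 kHz.
179 kHz mod fs = 2 kHz.
2 kHz ≤ fs/2 = 29.5 kHz, appears at 2 kHz.
33.5 kHz > fs/2 = 29.5 kHz, folds to fs − 33.5 kHz = 25.5 kHz.
144 kHz mod fs = 26 kHz.
26 kHz ≤ fs/2 = 29.5 kHz, appears at 26 kHz.
213.5 kHz mod fs = 36.5 kHz.
36.5 kHz > fs/2 = 29.5 kHz, folds to fs − 36.5 kHz = 22.5 kHz.
Distinct values: {2 kHz, 22.5 kHz, 25.5 kHz, 26 kHz}.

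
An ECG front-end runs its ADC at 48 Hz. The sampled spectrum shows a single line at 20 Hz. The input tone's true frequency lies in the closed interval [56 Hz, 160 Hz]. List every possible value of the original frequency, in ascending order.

68 Hz, 76 Hz, 116 Hz, 124 Hz

Frequencies that alias to 20 Hz are k·fs ± 20 Hz for integer k ≥ 0.
k=0: 20 Hz.
k=1: 28 Hz, 68 Hz.
k=2: 76 Hz, 116 Hz.
k=3: 124 Hz, 164 Hz.
k=4: 172 Hz, 212 Hz.
Within [56 Hz, 160 Hz]: 68 Hz, 76 Hz, 116 Hz, 124 Hz.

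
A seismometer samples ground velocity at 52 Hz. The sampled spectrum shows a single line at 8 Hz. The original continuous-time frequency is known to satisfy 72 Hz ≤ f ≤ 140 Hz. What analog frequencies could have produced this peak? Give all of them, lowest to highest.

96 Hz, 112 Hz

Frequencies that alias to 8 Hz are k·fs ± 8 Hz for integer k ≥ 0.
k=0: 8 Hz.
k=1: 44 Hz, 60 Hz.
k=2: 96 Hz, 112 Hz.
k=3: 148 Hz, 164 Hz.
Within [72 Hz, 140 Hz]: 96 Hz, 112 Hz.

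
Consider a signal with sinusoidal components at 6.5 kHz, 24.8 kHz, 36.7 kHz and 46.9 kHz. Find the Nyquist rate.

93.8 kHz

Highest-frequency component: 46.9 kHz.
Nyquist rate = 2 × 46.9 kHz = 93.8 kHz.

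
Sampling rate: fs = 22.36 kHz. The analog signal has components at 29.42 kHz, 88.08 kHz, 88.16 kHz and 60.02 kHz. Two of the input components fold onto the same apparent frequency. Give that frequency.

fs/2 = 11.18 kHz.
29.42 kHz mod fs = 7.06 kHz.
7.06 kHz ≤ fs/2 = 11.18 kHz, appears at 7.06 kHz.
88.08 kHz mod fs = 21 kHz.
21 kHz > fs/2 = 11.18 kHz, folds to fs − 21 kHz = 1.36 kHz.
88.16 kHz mod fs = 21.08 kHz.
21.08 kHz > fs/2 = 11.18 kHz, folds to fs − 21.08 kHz = 1.28 kHz.
60.02 kHz mod fs = 15.3 kHz.
15.3 kHz > fs/2 = 11.18 kHz, folds to fs − 15.3 kHz = 7.06 kHz.
29.42 kHz and 60.02 kHz both map to 7.06 kHz.

7.06 kHz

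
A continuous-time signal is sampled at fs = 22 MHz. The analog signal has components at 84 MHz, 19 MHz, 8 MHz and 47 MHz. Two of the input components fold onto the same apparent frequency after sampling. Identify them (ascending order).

19 MHz, 47 MHz

fs/2 = 11 MHz.
84 MHz mod fs = 18 MHz.
18 MHz > fs/2 = 11 MHz, folds to fs − 18 MHz = 4 MHz.
19 MHz > fs/2 = 11 MHz, folds to fs − 19 MHz = 3 MHz.
8 MHz ≤ fs/2 = 11 MHz, passes unchanged.
47 MHz mod fs = 3 MHz.
3 MHz ≤ fs/2 = 11 MHz, appears at 3 MHz.
19 MHz and 47 MHz both map to 3 MHz.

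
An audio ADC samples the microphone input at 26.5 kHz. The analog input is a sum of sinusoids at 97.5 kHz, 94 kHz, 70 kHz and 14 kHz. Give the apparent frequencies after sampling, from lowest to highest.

8.5 kHz, 9.5 kHz, 12 kHz, 12.5 kHz

fs/2 = 13.25 kHz.
97.5 kHz mod fs = 18 kHz.
18 kHz > fs/2 = 13.25 kHz, folds to fs − 18 kHz = 8.5 kHz.
94 kHz mod fs = 14.5 kHz.
14.5 kHz > fs/2 = 13.25 kHz, folds to fs − 14.5 kHz = 12 kHz.
70 kHz mod fs = 17 kHz.
17 kHz > fs/2 = 13.25 kHz, folds to fs − 17 kHz = 9.5 kHz.
14 kHz > fs/2 = 13.25 kHz, folds to fs − 14 kHz = 12.5 kHz.
Distinct values: {8.5 kHz, 9.5 kHz, 12 kHz, 12.5 kHz}.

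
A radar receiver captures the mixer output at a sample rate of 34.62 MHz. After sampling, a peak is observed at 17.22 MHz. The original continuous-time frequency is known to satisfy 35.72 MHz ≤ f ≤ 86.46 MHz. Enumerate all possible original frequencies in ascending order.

51.84 MHz, 52.02 MHz, 86.46 MHz

Frequencies that alias to 17.22 MHz are k·fs ± 17.22 MHz for integer k ≥ 0.
k=0: 17.22 MHz.
k=1: 17.4 MHz, 51.84 MHz.
k=2: 52.02 MHz, 86.46 MHz.
k=3: 86.64 MHz, 121.08 MHz.
Within [35.72 MHz, 86.46 MHz]: 51.84 MHz, 52.02 MHz, 86.46 MHz.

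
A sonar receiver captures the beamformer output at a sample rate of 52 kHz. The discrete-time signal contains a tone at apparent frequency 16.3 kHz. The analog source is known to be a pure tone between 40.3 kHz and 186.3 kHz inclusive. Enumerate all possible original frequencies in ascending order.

68.3 kHz, 87.7 kHz, 120.3 kHz, 139.7 kHz, 172.3 kHz

Frequencies that alias to 16.3 kHz are k·fs ± 16.3 kHz for integer k ≥ 0.
k=0: 16.3 kHz.
k=1: 35.7 kHz, 68.3 kHz.
k=2: 87.7 kHz, 120.3 kHz.
k=3: 139.7 kHz, 172.3 kHz.
k=4: 191.7 kHz, 224.3 kHz.
Within [40.3 kHz, 186.3 kHz]: 68.3 kHz, 87.7 kHz, 120.3 kHz, 139.7 kHz, 172.3 kHz.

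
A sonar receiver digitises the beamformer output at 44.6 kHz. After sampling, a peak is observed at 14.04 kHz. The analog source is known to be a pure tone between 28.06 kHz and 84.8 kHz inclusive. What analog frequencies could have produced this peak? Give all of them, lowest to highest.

Frequencies that alias to 14.04 kHz are k·fs ± 14.04 kHz for integer k ≥ 0.
k=0: 14.04 kHz.
k=1: 30.56 kHz, 58.64 kHz.
k=2: 75.16 kHz, 103.24 kHz.
k=3: 119.76 kHz, 147.84 kHz.
Within [28.06 kHz, 84.8 kHz]: 30.56 kHz, 58.64 kHz, 75.16 kHz.

30.56 kHz, 58.64 kHz, 75.16 kHz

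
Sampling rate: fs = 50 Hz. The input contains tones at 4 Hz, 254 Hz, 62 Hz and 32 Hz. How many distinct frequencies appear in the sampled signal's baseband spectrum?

fs/2 = 25 Hz.
4 Hz ≤ fs/2 = 25 Hz, passes unchanged.
254 Hz mod fs = 4 Hz.
4 Hz ≤ fs/2 = 25 Hz, appears at 4 Hz.
62 Hz mod fs = 12 Hz.
12 Hz ≤ fs/2 = 25 Hz, appears at 12 Hz.
32 Hz > fs/2 = 25 Hz, folds to fs − 32 Hz = 18 Hz.
Distinct values: {4 Hz, 12 Hz, 18 Hz} → 3.

3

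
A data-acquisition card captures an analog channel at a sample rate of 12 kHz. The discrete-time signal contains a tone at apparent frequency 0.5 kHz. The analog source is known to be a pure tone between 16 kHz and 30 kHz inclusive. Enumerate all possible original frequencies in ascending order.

23.5 kHz, 24.5 kHz

Frequencies that alias to 0.5 kHz are k·fs ± 0.5 kHz for integer k ≥ 0.
k=0: 0.5 kHz.
k=1: 11.5 kHz, 12.5 kHz.
k=2: 23.5 kHz, 24.5 kHz.
k=3: 35.5 kHz, 36.5 kHz.
Within [16 kHz, 30 kHz]: 23.5 kHz, 24.5 kHz.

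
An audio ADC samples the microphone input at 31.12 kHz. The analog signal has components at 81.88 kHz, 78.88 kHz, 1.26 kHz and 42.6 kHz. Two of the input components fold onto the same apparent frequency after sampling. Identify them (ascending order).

42.6 kHz, 81.88 kHz

fs/2 = 15.56 kHz.
81.88 kHz mod fs = 19.64 kHz.
19.64 kHz > fs/2 = 15.56 kHz, folds to fs − 19.64 kHz = 11.48 kHz.
78.88 kHz mod fs = 16.64 kHz.
16.64 kHz > fs/2 = 15.56 kHz, folds to fs − 16.64 kHz = 14.48 kHz.
1.26 kHz ≤ fs/2 = 15.56 kHz, passes unchanged.
42.6 kHz mod fs = 11.48 kHz.
11.48 kHz ≤ fs/2 = 15.56 kHz, appears at 11.48 kHz.
42.6 kHz and 81.88 kHz both map to 11.48 kHz.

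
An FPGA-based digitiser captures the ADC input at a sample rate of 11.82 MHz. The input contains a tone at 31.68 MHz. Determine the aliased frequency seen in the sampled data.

31.68 MHz mod fs = 8.04 MHz.
8.04 MHz > fs/2 = 5.91 MHz, folds to fs − 8.04 MHz = 3.78 MHz.

3.78 MHz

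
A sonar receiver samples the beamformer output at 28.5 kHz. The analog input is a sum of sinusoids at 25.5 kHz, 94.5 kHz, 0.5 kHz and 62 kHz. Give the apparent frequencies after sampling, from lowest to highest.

fs/2 = 14.25 kHz.
25.5 kHz > fs/2 = 14.25 kHz, folds to fs − 25.5 kHz = 3 kHz.
94.5 kHz mod fs = 9 kHz.
9 kHz ≤ fs/2 = 14.25 kHz, appears at 9 kHz.
0.5 kHz ≤ fs/2 = 14.25 kHz, passes unchanged.
62 kHz mod fs = 5 kHz.
5 kHz ≤ fs/2 = 14.25 kHz, appears at 5 kHz.
Distinct values: {0.5 kHz, 3 kHz, 5 kHz, 9 kHz}.

0.5 kHz, 3 kHz, 5 kHz, 9 kHz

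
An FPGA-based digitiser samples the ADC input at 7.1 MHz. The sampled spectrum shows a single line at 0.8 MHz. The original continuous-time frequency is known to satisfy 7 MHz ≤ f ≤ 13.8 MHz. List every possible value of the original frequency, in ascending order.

7.9 MHz, 13.4 MHz

Frequencies that alias to 0.8 MHz are k·fs ± 0.8 MHz for integer k ≥ 0.
k=0: 0.8 MHz.
k=1: 6.3 MHz, 7.9 MHz.
k=2: 13.4 MHz, 15 MHz.
k=3: 20.5 MHz, 22.1 MHz.
Within [7 MHz, 13.8 MHz]: 7.9 MHz, 13.4 MHz.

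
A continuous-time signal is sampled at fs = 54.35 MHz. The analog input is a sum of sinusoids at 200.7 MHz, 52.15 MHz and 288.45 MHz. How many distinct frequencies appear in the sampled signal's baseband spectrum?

2

fs/2 = 27.175 MHz.
200.7 MHz mod fs = 37.65 MHz.
37.65 MHz > fs/2 = 27.175 MHz, folds to fs − 37.65 MHz = 16.7 MHz.
52.15 MHz > fs/2 = 27.175 MHz, folds to fs − 52.15 MHz = 2.2 MHz.
288.45 MHz mod fs = 16.7 MHz.
16.7 MHz ≤ fs/2 = 27.175 MHz, appears at 16.7 MHz.
Distinct values: {2.2 MHz, 16.7 MHz} → 2.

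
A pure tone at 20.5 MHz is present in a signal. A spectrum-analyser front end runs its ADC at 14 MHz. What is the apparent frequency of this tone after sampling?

20.5 MHz mod fs = 6.5 MHz.
6.5 MHz ≤ fs/2 = 7 MHz, appears at 6.5 MHz.

6.5 MHz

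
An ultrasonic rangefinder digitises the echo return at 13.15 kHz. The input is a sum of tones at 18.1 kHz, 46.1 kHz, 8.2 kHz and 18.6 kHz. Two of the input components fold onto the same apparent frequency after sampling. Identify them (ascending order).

8.2 kHz, 18.1 kHz

fs/2 = 6.575 kHz.
18.1 kHz mod fs = 4.95 kHz.
4.95 kHz ≤ fs/2 = 6.575 kHz, appears at 4.95 kHz.
46.1 kHz mod fs = 6.65 kHz.
6.65 kHz > fs/2 = 6.575 kHz, folds to fs − 6.65 kHz = 6.5 kHz.
8.2 kHz > fs/2 = 6.575 kHz, folds to fs − 8.2 kHz = 4.95 kHz.
18.6 kHz mod fs = 5.45 kHz.
5.45 kHz ≤ fs/2 = 6.575 kHz, appears at 5.45 kHz.
8.2 kHz and 18.1 kHz both map to 4.95 kHz.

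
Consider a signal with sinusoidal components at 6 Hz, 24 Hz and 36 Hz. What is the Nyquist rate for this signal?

72 Hz

Highest-frequency component: 36 Hz.
Nyquist rate = 2 × 36 Hz = 72 Hz.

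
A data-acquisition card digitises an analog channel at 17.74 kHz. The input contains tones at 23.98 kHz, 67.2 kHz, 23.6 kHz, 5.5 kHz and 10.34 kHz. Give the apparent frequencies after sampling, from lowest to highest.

3.76 kHz, 5.5 kHz, 5.86 kHz, 6.24 kHz, 7.4 kHz

fs/2 = 8.87 kHz.
23.98 kHz mod fs = 6.24 kHz.
6.24 kHz ≤ fs/2 = 8.87 kHz, appears at 6.24 kHz.
67.2 kHz mod fs = 13.98 kHz.
13.98 kHz > fs/2 = 8.87 kHz, folds to fs − 13.98 kHz = 3.76 kHz.
23.6 kHz mod fs = 5.86 kHz.
5.86 kHz ≤ fs/2 = 8.87 kHz, appears at 5.86 kHz.
5.5 kHz ≤ fs/2 = 8.87 kHz, passes unchanged.
10.34 kHz > fs/2 = 8.87 kHz, folds to fs − 10.34 kHz = 7.4 kHz.
Distinct values: {3.76 kHz, 5.5 kHz, 5.86 kHz, 6.24 kHz, 7.4 kHz}.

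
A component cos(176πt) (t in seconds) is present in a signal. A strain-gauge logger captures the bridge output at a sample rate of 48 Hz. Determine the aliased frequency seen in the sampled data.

ω = 176π rad/s → f = ω/(2π) = 88 Hz.
88 Hz mod fs = 40 Hz.
40 Hz > fs/2 = 24 Hz, folds to fs − 40 Hz = 8 Hz.

8 Hz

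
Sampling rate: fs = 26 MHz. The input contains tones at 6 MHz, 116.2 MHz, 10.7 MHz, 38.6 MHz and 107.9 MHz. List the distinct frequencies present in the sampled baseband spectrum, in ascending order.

3.9 MHz, 6 MHz, 10.7 MHz, 12.2 MHz, 12.6 MHz

fs/2 = 13 MHz.
6 MHz ≤ fs/2 = 13 MHz, passes unchanged.
116.2 MHz mod fs = 12.2 MHz.
12.2 MHz ≤ fs/2 = 13 MHz, appears at 12.2 MHz.
10.7 MHz ≤ fs/2 = 13 MHz, passes unchanged.
38.6 MHz mod fs = 12.6 MHz.
12.6 MHz ≤ fs/2 = 13 MHz, appears at 12.6 MHz.
107.9 MHz mod fs = 3.9 MHz.
3.9 MHz ≤ fs/2 = 13 MHz, appears at 3.9 MHz.
Distinct values: {3.9 MHz, 6 MHz, 10.7 MHz, 12.2 MHz, 12.6 MHz}.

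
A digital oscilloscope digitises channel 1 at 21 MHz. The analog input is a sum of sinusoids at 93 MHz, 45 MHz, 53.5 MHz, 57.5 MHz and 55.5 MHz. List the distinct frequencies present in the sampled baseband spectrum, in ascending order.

3 MHz, 5.5 MHz, 7.5 MHz, 9 MHz, 9.5 MHz

fs/2 = 10.5 MHz.
93 MHz mod fs = 9 MHz.
9 MHz ≤ fs/2 = 10.5 MHz, appears at 9 MHz.
45 MHz mod fs = 3 MHz.
3 MHz ≤ fs/2 = 10.5 MHz, appears at 3 MHz.
53.5 MHz mod fs = 11.5 MHz.
11.5 MHz > fs/2 = 10.5 MHz, folds to fs − 11.5 MHz = 9.5 MHz.
57.5 MHz mod fs = 15.5 MHz.
15.5 MHz > fs/2 = 10.5 MHz, folds to fs − 15.5 MHz = 5.5 MHz.
55.5 MHz mod fs = 13.5 MHz.
13.5 MHz > fs/2 = 10.5 MHz, folds to fs − 13.5 MHz = 7.5 MHz.
Distinct values: {3 MHz, 5.5 MHz, 7.5 MHz, 9 MHz, 9.5 MHz}.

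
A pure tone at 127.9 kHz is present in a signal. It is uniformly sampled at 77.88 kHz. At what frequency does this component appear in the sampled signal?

127.9 kHz mod fs = 50.02 kHz.
50.02 kHz > fs/2 = 38.94 kHz, folds to fs − 50.02 kHz = 27.86 kHz.

27.86 kHz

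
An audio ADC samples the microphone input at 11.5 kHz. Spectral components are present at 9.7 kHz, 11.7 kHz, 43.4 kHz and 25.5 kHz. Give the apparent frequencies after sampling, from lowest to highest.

0.2 kHz, 1.8 kHz, 2.5 kHz, 2.6 kHz

fs/2 = 5.75 kHz.
9.7 kHz > fs/2 = 5.75 kHz, folds to fs − 9.7 kHz = 1.8 kHz.
11.7 kHz mod fs = 0.2 kHz.
0.2 kHz ≤ fs/2 = 5.75 kHz, appears at 0.2 kHz.
43.4 kHz mod fs = 8.9 kHz.
8.9 kHz > fs/2 = 5.75 kHz, folds to fs − 8.9 kHz = 2.6 kHz.
25.5 kHz mod fs = 2.5 kHz.
2.5 kHz ≤ fs/2 = 5.75 kHz, appears at 2.5 kHz.
Distinct values: {0.2 kHz, 1.8 kHz, 2.5 kHz, 2.6 kHz}.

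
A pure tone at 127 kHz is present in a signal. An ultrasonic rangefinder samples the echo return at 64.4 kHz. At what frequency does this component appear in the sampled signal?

127 kHz mod fs = 62.6 kHz.
62.6 kHz > fs/2 = 32.2 kHz, folds to fs − 62.6 kHz = 1.8 kHz.

1.8 kHz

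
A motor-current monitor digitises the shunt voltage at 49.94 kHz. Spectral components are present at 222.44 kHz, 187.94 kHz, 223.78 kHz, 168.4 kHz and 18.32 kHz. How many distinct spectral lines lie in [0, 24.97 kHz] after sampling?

fs/2 = 24.97 kHz.
222.44 kHz mod fs = 22.68 kHz.
22.68 kHz ≤ fs/2 = 24.97 kHz, appears at 22.68 kHz.
187.94 kHz mod fs = 38.12 kHz.
38.12 kHz > fs/2 = 24.97 kHz, folds to fs − 38.12 kHz = 11.82 kHz.
223.78 kHz mod fs = 24.02 kHz.
24.02 kHz ≤ fs/2 = 24.97 kHz, appears at 24.02 kHz.
168.4 kHz mod fs = 18.58 kHz.
18.58 kHz ≤ fs/2 = 24.97 kHz, appears at 18.58 kHz.
18.32 kHz ≤ fs/2 = 24.97 kHz, passes unchanged.
Distinct values: {11.82 kHz, 18.32 kHz, 18.58 kHz, 22.68 kHz, 24.02 kHz} → 5.

5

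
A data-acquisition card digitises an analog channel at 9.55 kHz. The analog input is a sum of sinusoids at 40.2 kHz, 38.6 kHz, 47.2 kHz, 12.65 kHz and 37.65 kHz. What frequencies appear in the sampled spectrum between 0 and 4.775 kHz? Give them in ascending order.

fs/2 = 4.775 kHz.
40.2 kHz mod fs = 2 kHz.
2 kHz ≤ fs/2 = 4.775 kHz, appears at 2 kHz.
38.6 kHz mod fs = 0.4 kHz.
0.4 kHz ≤ fs/2 = 4.775 kHz, appears at 0.4 kHz.
47.2 kHz mod fs = 9 kHz.
9 kHz > fs/2 = 4.775 kHz, folds to fs − 9 kHz = 0.55 kHz.
12.65 kHz mod fs = 3.1 kHz.
3.1 kHz ≤ fs/2 = 4.775 kHz, appears at 3.1 kHz.
37.65 kHz mod fs = 9 kHz.
9 kHz > fs/2 = 4.775 kHz, folds to fs − 9 kHz = 0.55 kHz.
Distinct values: {0.4 kHz, 0.55 kHz, 2 kHz, 3.1 kHz}.

0.4 kHz, 0.55 kHz, 2 kHz, 3.1 kHz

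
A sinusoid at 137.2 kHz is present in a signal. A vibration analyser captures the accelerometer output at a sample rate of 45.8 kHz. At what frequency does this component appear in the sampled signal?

137.2 kHz mod fs = 45.6 kHz.
45.6 kHz > fs/2 = 22.9 kHz, folds to fs − 45.6 kHz = 0.2 kHz.

0.2 kHz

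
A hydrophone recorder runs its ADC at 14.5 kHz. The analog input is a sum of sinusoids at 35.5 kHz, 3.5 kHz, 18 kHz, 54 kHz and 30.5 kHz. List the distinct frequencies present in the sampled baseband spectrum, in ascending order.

1.5 kHz, 3.5 kHz, 4 kHz, 6.5 kHz

fs/2 = 7.25 kHz.
35.5 kHz mod fs = 6.5 kHz.
6.5 kHz ≤ fs/2 = 7.25 kHz, appears at 6.5 kHz.
3.5 kHz ≤ fs/2 = 7.25 kHz, passes unchanged.
18 kHz mod fs = 3.5 kHz.
3.5 kHz ≤ fs/2 = 7.25 kHz, appears at 3.5 kHz.
54 kHz mod fs = 10.5 kHz.
10.5 kHz > fs/2 = 7.25 kHz, folds to fs − 10.5 kHz = 4 kHz.
30.5 kHz mod fs = 1.5 kHz.
1.5 kHz ≤ fs/2 = 7.25 kHz, appears at 1.5 kHz.
Distinct values: {1.5 kHz, 3.5 kHz, 4 kHz, 6.5 kHz}.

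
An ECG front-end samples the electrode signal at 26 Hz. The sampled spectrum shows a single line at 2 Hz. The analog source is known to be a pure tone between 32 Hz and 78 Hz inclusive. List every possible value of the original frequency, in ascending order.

50 Hz, 54 Hz, 76 Hz

Frequencies that alias to 2 Hz are k·fs ± 2 Hz for integer k ≥ 0.
k=0: 2 Hz.
k=1: 24 Hz, 28 Hz.
k=2: 50 Hz, 54 Hz.
k=3: 76 Hz, 80 Hz.
k=4: 102 Hz, 106 Hz.
Within [32 Hz, 78 Hz]: 50 Hz, 54 Hz, 76 Hz.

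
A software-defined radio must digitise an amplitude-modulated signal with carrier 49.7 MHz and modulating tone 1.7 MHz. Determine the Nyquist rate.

102.8 MHz

AM sidebands sit at fc ± fm = 48 MHz and 51.4 MHz.
Highest-frequency component: 51.4 MHz.
Nyquist rate = 2 × 51.4 MHz = 102.8 MHz.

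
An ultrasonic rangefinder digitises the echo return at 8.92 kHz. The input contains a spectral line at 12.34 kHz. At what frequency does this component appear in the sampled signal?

12.34 kHz mod fs = 3.42 kHz.
3.42 kHz ≤ fs/2 = 4.46 kHz, appears at 3.42 kHz.

3.42 kHz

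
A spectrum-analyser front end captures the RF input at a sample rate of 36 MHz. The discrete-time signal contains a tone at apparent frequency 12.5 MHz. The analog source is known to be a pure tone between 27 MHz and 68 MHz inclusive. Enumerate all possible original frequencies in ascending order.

Frequencies that alias to 12.5 MHz are k·fs ± 12.5 MHz for integer k ≥ 0.
k=0: 12.5 MHz.
k=1: 23.5 MHz, 48.5 MHz.
k=2: 59.5 MHz, 84.5 MHz.
k=3: 95.5 MHz, 120.5 MHz.
Within [27 MHz, 68 MHz]: 48.5 MHz, 59.5 MHz.

48.5 MHz, 59.5 MHz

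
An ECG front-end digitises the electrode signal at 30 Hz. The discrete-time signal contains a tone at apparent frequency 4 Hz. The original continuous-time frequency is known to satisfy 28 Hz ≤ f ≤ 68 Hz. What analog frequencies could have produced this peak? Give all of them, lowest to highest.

34 Hz, 56 Hz, 64 Hz

Frequencies that alias to 4 Hz are k·fs ± 4 Hz for integer k ≥ 0.
k=0: 4 Hz.
k=1: 26 Hz, 34 Hz.
k=2: 56 Hz, 64 Hz.
k=3: 86 Hz, 94 Hz.
Within [28 Hz, 68 Hz]: 34 Hz, 56 Hz, 64 Hz.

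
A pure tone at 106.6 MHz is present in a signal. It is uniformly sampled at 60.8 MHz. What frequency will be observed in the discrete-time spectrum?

15 MHz

106.6 MHz mod fs = 45.8 MHz.
45.8 MHz > fs/2 = 30.4 MHz, folds to fs − 45.8 MHz = 15 MHz.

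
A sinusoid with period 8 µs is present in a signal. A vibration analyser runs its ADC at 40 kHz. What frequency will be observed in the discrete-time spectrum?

T = 8 µs → f = 1/T = 125 kHz.
125 kHz mod fs = 5 kHz.
5 kHz ≤ fs/2 = 20 kHz, appears at 5 kHz.

5 kHz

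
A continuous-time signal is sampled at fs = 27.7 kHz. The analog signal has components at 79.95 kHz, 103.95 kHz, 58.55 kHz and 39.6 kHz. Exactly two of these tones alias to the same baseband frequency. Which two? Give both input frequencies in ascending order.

58.55 kHz, 79.95 kHz

fs/2 = 13.85 kHz.
79.95 kHz mod fs = 24.55 kHz.
24.55 kHz > fs/2 = 13.85 kHz, folds to fs − 24.55 kHz = 3.15 kHz.
103.95 kHz mod fs = 20.85 kHz.
20.85 kHz > fs/2 = 13.85 kHz, folds to fs − 20.85 kHz = 6.85 kHz.
58.55 kHz mod fs = 3.15 kHz.
3.15 kHz ≤ fs/2 = 13.85 kHz, appears at 3.15 kHz.
39.6 kHz mod fs = 11.9 kHz.
11.9 kHz ≤ fs/2 = 13.85 kHz, appears at 11.9 kHz.
58.55 kHz and 79.95 kHz both map to 3.15 kHz.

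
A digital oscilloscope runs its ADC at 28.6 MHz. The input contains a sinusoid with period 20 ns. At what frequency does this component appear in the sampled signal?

7.2 MHz

T = 20 ns → f = 1/T = 50 MHz.
50 MHz mod fs = 21.4 MHz.
21.4 MHz > fs/2 = 14.3 MHz, folds to fs − 21.4 MHz = 7.2 MHz.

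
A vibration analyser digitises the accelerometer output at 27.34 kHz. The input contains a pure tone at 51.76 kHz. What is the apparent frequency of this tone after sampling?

2.92 kHz

51.76 kHz mod fs = 24.42 kHz.
24.42 kHz > fs/2 = 13.67 kHz, folds to fs − 24.42 kHz = 2.92 kHz.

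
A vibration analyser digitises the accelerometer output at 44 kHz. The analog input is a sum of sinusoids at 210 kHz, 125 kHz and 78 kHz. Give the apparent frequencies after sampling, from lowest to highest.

7 kHz, 10 kHz

fs/2 = 22 kHz.
210 kHz mod fs = 34 kHz.
34 kHz > fs/2 = 22 kHz, folds to fs − 34 kHz = 10 kHz.
125 kHz mod fs = 37 kHz.
37 kHz > fs/2 = 22 kHz, folds to fs − 37 kHz = 7 kHz.
78 kHz mod fs = 34 kHz.
34 kHz > fs/2 = 22 kHz, folds to fs − 34 kHz = 10 kHz.
Distinct values: {7 kHz, 10 kHz}.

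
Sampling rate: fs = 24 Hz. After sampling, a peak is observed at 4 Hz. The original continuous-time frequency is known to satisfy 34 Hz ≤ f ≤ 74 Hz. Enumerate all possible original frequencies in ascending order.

Frequencies that alias to 4 Hz are k·fs ± 4 Hz for integer k ≥ 0.
k=0: 4 Hz.
k=1: 20 Hz, 28 Hz.
k=2: 44 Hz, 52 Hz.
k=3: 68 Hz, 76 Hz.
k=4: 92 Hz, 100 Hz.
Within [34 Hz, 74 Hz]: 44 Hz, 52 Hz, 68 Hz.

44 Hz, 52 Hz, 68 Hz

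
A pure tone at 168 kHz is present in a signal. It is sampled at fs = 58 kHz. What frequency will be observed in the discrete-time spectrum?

6 kHz

168 kHz mod fs = 52 kHz.
52 kHz > fs/2 = 29 kHz, folds to fs − 52 kHz = 6 kHz.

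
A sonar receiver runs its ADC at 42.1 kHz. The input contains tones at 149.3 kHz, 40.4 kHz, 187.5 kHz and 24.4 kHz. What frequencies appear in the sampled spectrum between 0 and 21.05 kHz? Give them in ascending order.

1.7 kHz, 17.7 kHz, 19.1 kHz

fs/2 = 21.05 kHz.
149.3 kHz mod fs = 23 kHz.
23 kHz > fs/2 = 21.05 kHz, folds to fs − 23 kHz = 19.1 kHz.
40.4 kHz > fs/2 = 21.05 kHz, folds to fs − 40.4 kHz = 1.7 kHz.
187.5 kHz mod fs = 19.1 kHz.
19.1 kHz ≤ fs/2 = 21.05 kHz, appears at 19.1 kHz.
24.4 kHz > fs/2 = 21.05 kHz, folds to fs − 24.4 kHz = 17.7 kHz.
Distinct values: {1.7 kHz, 17.7 kHz, 19.1 kHz}.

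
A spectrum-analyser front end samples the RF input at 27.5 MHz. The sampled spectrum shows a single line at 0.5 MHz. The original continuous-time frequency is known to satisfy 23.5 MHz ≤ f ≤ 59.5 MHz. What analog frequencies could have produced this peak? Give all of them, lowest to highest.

27 MHz, 28 MHz, 54.5 MHz, 55.5 MHz

Frequencies that alias to 0.5 MHz are k·fs ± 0.5 MHz for integer k ≥ 0.
k=0: 0.5 MHz.
k=1: 27 MHz, 28 MHz.
k=2: 54.5 MHz, 55.5 MHz.
k=3: 82 MHz, 83 MHz.
Within [23.5 MHz, 59.5 MHz]: 27 MHz, 28 MHz, 54.5 MHz, 55.5 MHz.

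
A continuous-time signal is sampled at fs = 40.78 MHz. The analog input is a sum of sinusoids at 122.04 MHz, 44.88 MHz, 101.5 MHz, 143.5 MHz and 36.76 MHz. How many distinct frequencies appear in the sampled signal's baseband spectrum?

5

fs/2 = 20.39 MHz.
122.04 MHz mod fs = 40.48 MHz.
40.48 MHz > fs/2 = 20.39 MHz, folds to fs − 40.48 MHz = 0.3 MHz.
44.88 MHz mod fs = 4.1 MHz.
4.1 MHz ≤ fs/2 = 20.39 MHz, appears at 4.1 MHz.
101.5 MHz mod fs = 19.94 MHz.
19.94 MHz ≤ fs/2 = 20.39 MHz, appears at 19.94 MHz.
143.5 MHz mod fs = 21.16 MHz.
21.16 MHz > fs/2 = 20.39 MHz, folds to fs − 21.16 MHz = 19.62 MHz.
36.76 MHz > fs/2 = 20.39 MHz, folds to fs − 36.76 MHz = 4.02 MHz.
Distinct values: {0.3 MHz, 4.02 MHz, 4.1 MHz, 19.62 MHz, 19.94 MHz} → 5.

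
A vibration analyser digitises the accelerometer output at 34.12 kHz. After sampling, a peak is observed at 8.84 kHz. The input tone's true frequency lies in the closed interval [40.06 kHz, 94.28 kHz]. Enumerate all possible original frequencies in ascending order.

Frequencies that alias to 8.84 kHz are k·fs ± 8.84 kHz for integer k ≥ 0.
k=0: 8.84 kHz.
k=1: 25.28 kHz, 42.96 kHz.
k=2: 59.4 kHz, 77.08 kHz.
k=3: 93.52 kHz, 111.2 kHz.
k=4: 127.64 kHz, 145.32 kHz.
Within [40.06 kHz, 94.28 kHz]: 42.96 kHz, 59.4 kHz, 77.08 kHz, 93.52 kHz.

42.96 kHz, 59.4 kHz, 77.08 kHz, 93.52 kHz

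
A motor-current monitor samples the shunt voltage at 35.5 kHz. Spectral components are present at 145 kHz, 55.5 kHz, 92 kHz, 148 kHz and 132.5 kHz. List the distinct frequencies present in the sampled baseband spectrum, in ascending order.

3 kHz, 6 kHz, 9.5 kHz, 14.5 kHz, 15.5 kHz

fs/2 = 17.75 kHz.
145 kHz mod fs = 3 kHz.
3 kHz ≤ fs/2 = 17.75 kHz, appears at 3 kHz.
55.5 kHz mod fs = 20 kHz.
20 kHz > fs/2 = 17.75 kHz, folds to fs − 20 kHz = 15.5 kHz.
92 kHz mod fs = 21 kHz.
21 kHz > fs/2 = 17.75 kHz, folds to fs − 21 kHz = 14.5 kHz.
148 kHz mod fs = 6 kHz.
6 kHz ≤ fs/2 = 17.75 kHz, appears at 6 kHz.
132.5 kHz mod fs = 26 kHz.
26 kHz > fs/2 = 17.75 kHz, folds to fs − 26 kHz = 9.5 kHz.
Distinct values: {3 kHz, 6 kHz, 9.5 kHz, 14.5 kHz, 15.5 kHz}.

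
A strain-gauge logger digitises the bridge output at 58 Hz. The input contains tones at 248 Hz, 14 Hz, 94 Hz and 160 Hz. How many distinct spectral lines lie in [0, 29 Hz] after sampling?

3

fs/2 = 29 Hz.
248 Hz mod fs = 16 Hz.
16 Hz ≤ fs/2 = 29 Hz, appears at 16 Hz.
14 Hz ≤ fs/2 = 29 Hz, passes unchanged.
94 Hz mod fs = 36 Hz.
36 Hz > fs/2 = 29 Hz, folds to fs − 36 Hz = 22 Hz.
160 Hz mod fs = 44 Hz.
44 Hz > fs/2 = 29 Hz, folds to fs − 44 Hz = 14 Hz.
Distinct values: {14 Hz, 16 Hz, 22 Hz} → 3.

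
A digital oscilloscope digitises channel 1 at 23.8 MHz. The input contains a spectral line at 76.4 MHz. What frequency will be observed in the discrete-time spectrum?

5 MHz

76.4 MHz mod fs = 5 MHz.
5 MHz ≤ fs/2 = 11.9 MHz, appears at 5 MHz.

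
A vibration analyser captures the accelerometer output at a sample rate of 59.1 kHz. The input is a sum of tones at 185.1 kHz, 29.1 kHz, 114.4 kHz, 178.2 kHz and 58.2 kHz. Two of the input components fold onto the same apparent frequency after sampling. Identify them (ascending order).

fs/2 = 29.55 kHz.
185.1 kHz mod fs = 7.8 kHz.
7.8 kHz ≤ fs/2 = 29.55 kHz, appears at 7.8 kHz.
29.1 kHz ≤ fs/2 = 29.55 kHz, passes unchanged.
114.4 kHz mod fs = 55.3 kHz.
55.3 kHz > fs/2 = 29.55 kHz, folds to fs − 55.3 kHz = 3.8 kHz.
178.2 kHz mod fs = 0.9 kHz.
0.9 kHz ≤ fs/2 = 29.55 kHz, appears at 0.9 kHz.
58.2 kHz > fs/2 = 29.55 kHz, folds to fs − 58.2 kHz = 0.9 kHz.
58.2 kHz and 178.2 kHz both map to 0.9 kHz.

58.2 kHz, 178.2 kHz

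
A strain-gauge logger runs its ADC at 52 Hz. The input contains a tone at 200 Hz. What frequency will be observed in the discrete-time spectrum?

8 Hz

200 Hz mod fs = 44 Hz.
44 Hz > fs/2 = 26 Hz, folds to fs − 44 Hz = 8 Hz.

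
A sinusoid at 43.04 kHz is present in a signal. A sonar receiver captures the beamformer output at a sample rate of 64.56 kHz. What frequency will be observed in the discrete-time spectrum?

21.52 kHz

43.04 kHz > fs/2 = 32.28 kHz, folds to fs − 43.04 kHz = 21.52 kHz.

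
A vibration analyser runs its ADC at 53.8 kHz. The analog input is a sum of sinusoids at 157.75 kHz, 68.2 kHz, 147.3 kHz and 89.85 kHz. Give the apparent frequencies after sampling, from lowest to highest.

fs/2 = 26.9 kHz.
157.75 kHz mod fs = 50.15 kHz.
50.15 kHz > fs/2 = 26.9 kHz, folds to fs − 50.15 kHz = 3.65 kHz.
68.2 kHz mod fs = 14.4 kHz.
14.4 kHz ≤ fs/2 = 26.9 kHz, appears at 14.4 kHz.
147.3 kHz mod fs = 39.7 kHz.
39.7 kHz > fs/2 = 26.9 kHz, folds to fs − 39.7 kHz = 14.1 kHz.
89.85 kHz mod fs = 36.05 kHz.
36.05 kHz > fs/2 = 26.9 kHz, folds to fs − 36.05 kHz = 17.75 kHz.
Distinct values: {3.65 kHz, 14.1 kHz, 14.4 kHz, 17.75 kHz}.

3.65 kHz, 14.1 kHz, 14.4 kHz, 17.75 kHz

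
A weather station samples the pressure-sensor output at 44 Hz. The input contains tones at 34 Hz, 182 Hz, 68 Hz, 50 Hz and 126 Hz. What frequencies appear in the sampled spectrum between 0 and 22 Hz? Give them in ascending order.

6 Hz, 10 Hz, 20 Hz

fs/2 = 22 Hz.
34 Hz > fs/2 = 22 Hz, folds to fs − 34 Hz = 10 Hz.
182 Hz mod fs = 6 Hz.
6 Hz ≤ fs/2 = 22 Hz, appears at 6 Hz.
68 Hz mod fs = 24 Hz.
24 Hz > fs/2 = 22 Hz, folds to fs − 24 Hz = 20 Hz.
50 Hz mod fs = 6 Hz.
6 Hz ≤ fs/2 = 22 Hz, appears at 6 Hz.
126 Hz mod fs = 38 Hz.
38 Hz > fs/2 = 22 Hz, folds to fs − 38 Hz = 6 Hz.
Distinct values: {6 Hz, 10 Hz, 20 Hz}.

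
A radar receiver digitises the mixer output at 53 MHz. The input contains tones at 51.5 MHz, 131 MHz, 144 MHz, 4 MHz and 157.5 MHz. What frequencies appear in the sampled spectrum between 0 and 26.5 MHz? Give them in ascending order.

fs/2 = 26.5 MHz.
51.5 MHz > fs/2 = 26.5 MHz, folds to fs − 51.5 MHz = 1.5 MHz.
131 MHz mod fs = 25 MHz.
25 MHz ≤ fs/2 = 26.5 MHz, appears at 25 MHz.
144 MHz mod fs = 38 MHz.
38 MHz > fs/2 = 26.5 MHz, folds to fs − 38 MHz = 15 MHz.
4 MHz ≤ fs/2 = 26.5 MHz, passes unchanged.
157.5 MHz mod fs = 51.5 MHz.
51.5 MHz > fs/2 = 26.5 MHz, folds to fs − 51.5 MHz = 1.5 MHz.
Distinct values: {1.5 MHz, 4 MHz, 15 MHz, 25 MHz}.

1.5 MHz, 4 MHz, 15 MHz, 25 MHz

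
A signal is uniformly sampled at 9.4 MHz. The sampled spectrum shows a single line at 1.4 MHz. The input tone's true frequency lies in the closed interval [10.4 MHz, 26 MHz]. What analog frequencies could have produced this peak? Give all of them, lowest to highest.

10.8 MHz, 17.4 MHz, 20.2 MHz

Frequencies that alias to 1.4 MHz are k·fs ± 1.4 MHz for integer k ≥ 0.
k=0: 1.4 MHz.
k=1: 8 MHz, 10.8 MHz.
k=2: 17.4 MHz, 20.2 MHz.
k=3: 26.8 MHz, 29.6 MHz.
Within [10.4 MHz, 26 MHz]: 10.8 MHz, 17.4 MHz, 20.2 MHz.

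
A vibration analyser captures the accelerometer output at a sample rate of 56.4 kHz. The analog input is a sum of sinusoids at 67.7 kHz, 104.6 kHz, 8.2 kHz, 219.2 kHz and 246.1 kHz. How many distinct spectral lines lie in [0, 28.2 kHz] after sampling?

fs/2 = 28.2 kHz.
67.7 kHz mod fs = 11.3 kHz.
11.3 kHz ≤ fs/2 = 28.2 kHz, appears at 11.3 kHz.
104.6 kHz mod fs = 48.2 kHz.
48.2 kHz > fs/2 = 28.2 kHz, folds to fs − 48.2 kHz = 8.2 kHz.
8.2 kHz ≤ fs/2 = 28.2 kHz, passes unchanged.
219.2 kHz mod fs = 50 kHz.
50 kHz > fs/2 = 28.2 kHz, folds to fs − 50 kHz = 6.4 kHz.
246.1 kHz mod fs = 20.5 kHz.
20.5 kHz ≤ fs/2 = 28.2 kHz, appears at 20.5 kHz.
Distinct values: {6.4 kHz, 8.2 kHz, 11.3 kHz, 20.5 kHz} → 4.

4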